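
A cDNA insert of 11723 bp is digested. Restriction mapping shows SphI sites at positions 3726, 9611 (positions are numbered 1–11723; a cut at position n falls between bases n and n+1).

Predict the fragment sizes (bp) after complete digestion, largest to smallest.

5885, 3726, 2112 bp

Linear molecule, 2 cuts → 3 fragments:
  3726 − 0 = 3726 bp
  9611 − 3726 = 5885 bp
  11723 − 9611 = 2112 bp
Sorted largest to smallest: 5885, 3726, 2112 bp.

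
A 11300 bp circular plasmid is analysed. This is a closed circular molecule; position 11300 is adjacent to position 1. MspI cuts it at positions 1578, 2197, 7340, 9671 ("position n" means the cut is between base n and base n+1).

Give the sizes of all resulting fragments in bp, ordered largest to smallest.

5143, 3207, 2331, 619 bp

Circular molecule, 4 cuts → 4 fragments:
  2197 − 1578 = 619 bp
  7340 − 2197 = 5143 bp
  9671 − 7340 = 2331 bp
  wrap: 11300 − 9671 + 1578 = 3207 bp
Sorted largest to smallest: 5143, 3207, 2331, 619 bp.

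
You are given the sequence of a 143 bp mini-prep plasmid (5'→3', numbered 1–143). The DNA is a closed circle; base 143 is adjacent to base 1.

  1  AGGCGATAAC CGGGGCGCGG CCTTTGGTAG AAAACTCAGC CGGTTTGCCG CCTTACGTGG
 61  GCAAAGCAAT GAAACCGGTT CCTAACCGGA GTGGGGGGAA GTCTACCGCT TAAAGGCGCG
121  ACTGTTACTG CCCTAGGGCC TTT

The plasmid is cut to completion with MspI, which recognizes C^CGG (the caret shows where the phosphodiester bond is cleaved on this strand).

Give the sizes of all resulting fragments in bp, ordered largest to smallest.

MspI sites (CCGG) start at positions 10, 40, 75, 86.
MspI cuts after the first base of each site, so after positions 10, 40, 75, 86.
Circular molecule, 4 cuts → 4 fragments:
  11–40 → 30 bp
  41–75 → 35 bp
  76–86 → 11 bp
  87–143 then 1–10 → 57 + 10 = 67 bp
Sorted largest to smallest: 67, 35, 30, 11 bp.

67, 35, 30, 11 bp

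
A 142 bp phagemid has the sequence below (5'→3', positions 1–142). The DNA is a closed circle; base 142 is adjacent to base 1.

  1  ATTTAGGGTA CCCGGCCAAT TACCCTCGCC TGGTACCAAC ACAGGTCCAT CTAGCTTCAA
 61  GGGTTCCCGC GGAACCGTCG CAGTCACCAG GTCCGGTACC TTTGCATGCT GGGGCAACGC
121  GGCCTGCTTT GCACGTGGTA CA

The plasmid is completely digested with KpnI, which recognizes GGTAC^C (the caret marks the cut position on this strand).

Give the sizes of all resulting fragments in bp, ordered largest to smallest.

KpnI sites (GGTACC) start at positions 7, 32, 95.
KpnI cuts after base 5 of each site (before the last base), so after positions 11, 36, 99.
Circular molecule, 3 cuts → 3 fragments:
  12–36 → 25 bp
  37–99 → 63 bp
  100–142 then 1–11 → 43 + 11 = 54 bp
Sorted largest to smallest: 63, 54, 25 bp.

63, 54, 25 bp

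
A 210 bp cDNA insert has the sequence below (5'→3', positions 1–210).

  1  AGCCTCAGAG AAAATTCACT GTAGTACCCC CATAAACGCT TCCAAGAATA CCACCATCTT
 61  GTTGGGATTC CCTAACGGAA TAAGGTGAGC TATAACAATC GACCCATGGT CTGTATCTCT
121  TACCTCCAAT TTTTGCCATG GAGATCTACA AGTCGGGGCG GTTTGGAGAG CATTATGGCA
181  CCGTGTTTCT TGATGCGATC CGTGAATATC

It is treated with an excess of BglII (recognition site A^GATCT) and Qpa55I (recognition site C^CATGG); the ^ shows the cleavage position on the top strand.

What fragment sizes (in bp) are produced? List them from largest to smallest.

104, 68, 32, 6 bp

The BglII site (AGATCT) starts at position 142.
BglII cuts after the first base of each site, so after position 142.
Qpa55I sites (CCATGG) start at positions 104, 136.
Qpa55I cuts after the first base of each site, so after positions 104, 136.
Combined cut positions: 104, 136, 142.
Linear molecule, 3 cuts → 4 fragments:
  1–104 → 104 bp
  105–136 → 32 bp
  137–142 → 6 bp
  143–210 → 68 bp
Sorted largest to smallest: 104, 68, 32, 6 bp.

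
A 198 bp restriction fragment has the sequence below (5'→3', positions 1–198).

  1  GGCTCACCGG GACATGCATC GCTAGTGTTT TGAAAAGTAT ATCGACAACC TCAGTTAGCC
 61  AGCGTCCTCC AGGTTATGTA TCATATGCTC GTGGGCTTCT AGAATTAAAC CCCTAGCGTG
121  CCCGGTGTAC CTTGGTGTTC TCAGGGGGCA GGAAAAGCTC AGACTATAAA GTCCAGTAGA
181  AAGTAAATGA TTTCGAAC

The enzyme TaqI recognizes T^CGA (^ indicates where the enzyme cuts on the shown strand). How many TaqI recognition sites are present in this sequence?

TCGA occurs starting at positions 42, 193.
TaqI cuts at 2 sites.

2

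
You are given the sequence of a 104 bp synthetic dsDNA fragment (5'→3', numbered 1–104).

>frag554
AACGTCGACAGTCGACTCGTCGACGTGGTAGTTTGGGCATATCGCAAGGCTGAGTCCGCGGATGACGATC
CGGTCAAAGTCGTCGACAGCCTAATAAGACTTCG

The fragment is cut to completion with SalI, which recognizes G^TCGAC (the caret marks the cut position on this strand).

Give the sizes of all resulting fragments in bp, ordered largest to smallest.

63, 22, 8, 7, 4 bp

SalI sites (GTCGAC) start at positions 4, 11, 19, 82.
SalI cuts after the first base of each site, so after positions 4, 11, 19, 82.
Linear molecule, 4 cuts → 5 fragments:
  1–4 → 4 bp
  5–11 → 7 bp
  12–19 → 8 bp
  20–82 → 63 bp
  83–104 → 22 bp
Sorted largest to smallest: 63, 22, 8, 7, 4 bp.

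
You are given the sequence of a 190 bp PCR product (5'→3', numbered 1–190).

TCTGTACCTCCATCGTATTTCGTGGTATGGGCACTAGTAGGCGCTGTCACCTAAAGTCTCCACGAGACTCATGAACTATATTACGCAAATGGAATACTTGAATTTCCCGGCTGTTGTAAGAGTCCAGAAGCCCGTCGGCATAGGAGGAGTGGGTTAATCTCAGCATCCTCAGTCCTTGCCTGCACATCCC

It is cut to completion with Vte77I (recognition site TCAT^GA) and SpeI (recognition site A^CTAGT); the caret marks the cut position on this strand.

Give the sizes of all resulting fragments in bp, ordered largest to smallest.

118, 39, 33 bp

The Vte77I site (TCATGA) starts at position 69.
Vte77I cuts after base 4 of each site, so after position 72.
The SpeI site (ACTAGT) starts at position 33.
SpeI cuts after the first base of each site, so after position 33.
Combined cut positions: 33, 72.
Linear molecule, 2 cuts → 3 fragments:
  1–33 → 33 bp
  34–72 → 39 bp
  73–190 → 118 bp
Sorted largest to smallest: 118, 39, 33 bp.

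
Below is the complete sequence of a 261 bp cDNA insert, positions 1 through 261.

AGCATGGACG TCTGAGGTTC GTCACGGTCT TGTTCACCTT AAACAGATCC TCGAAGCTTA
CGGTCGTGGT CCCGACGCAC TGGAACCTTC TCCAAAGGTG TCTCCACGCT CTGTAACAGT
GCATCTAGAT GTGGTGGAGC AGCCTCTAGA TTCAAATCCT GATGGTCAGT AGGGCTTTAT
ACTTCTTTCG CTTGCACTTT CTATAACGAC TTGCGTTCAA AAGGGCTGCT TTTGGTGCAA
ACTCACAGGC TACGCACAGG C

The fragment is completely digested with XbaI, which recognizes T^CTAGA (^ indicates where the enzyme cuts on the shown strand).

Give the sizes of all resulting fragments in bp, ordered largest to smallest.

XbaI sites (TCTAGA) start at positions 124, 145.
XbaI cuts after the first base of each site, so after positions 124, 145.
Linear molecule, 2 cuts → 3 fragments:
  1–124 → 124 bp
  125–145 → 21 bp
  146–261 → 116 bp
Sorted largest to smallest: 124, 116, 21 bp.

124, 116, 21 bp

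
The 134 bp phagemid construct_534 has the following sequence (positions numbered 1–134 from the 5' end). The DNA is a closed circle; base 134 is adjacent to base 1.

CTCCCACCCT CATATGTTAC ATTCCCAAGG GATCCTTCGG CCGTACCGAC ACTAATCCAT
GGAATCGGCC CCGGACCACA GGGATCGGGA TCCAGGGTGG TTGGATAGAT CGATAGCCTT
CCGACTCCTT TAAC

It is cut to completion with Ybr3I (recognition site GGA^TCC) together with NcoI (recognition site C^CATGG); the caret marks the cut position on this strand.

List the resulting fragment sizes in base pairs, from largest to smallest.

76, 33, 25 bp

Ybr3I sites (GGATCC) start at positions 30, 88.
Ybr3I cuts after base 3 of each site, so after positions 32, 90.
The NcoI site (CCATGG) starts at position 57.
NcoI cuts after the first base of each site, so after position 57.
Combined cut positions: 32, 57, 90.
Circular molecule, 3 cuts → 3 fragments:
  33–57 → 25 bp
  58–90 → 33 bp
  91–134 then 1–32 → 44 + 32 = 76 bp
Sorted largest to smallest: 76, 33, 25 bp.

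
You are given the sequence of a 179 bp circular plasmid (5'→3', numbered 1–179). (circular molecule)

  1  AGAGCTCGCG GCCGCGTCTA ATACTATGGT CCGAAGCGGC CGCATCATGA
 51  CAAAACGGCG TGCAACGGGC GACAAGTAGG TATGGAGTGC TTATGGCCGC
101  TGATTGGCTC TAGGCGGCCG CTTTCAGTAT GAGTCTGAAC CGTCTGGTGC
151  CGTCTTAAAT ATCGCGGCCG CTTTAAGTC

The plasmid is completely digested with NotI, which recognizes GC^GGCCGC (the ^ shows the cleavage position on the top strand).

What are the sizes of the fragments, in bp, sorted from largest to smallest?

78, 50, 28, 23 bp

NotI sites (GCGGCCGC) start at positions 8, 36, 114, 164.
NotI cuts after base 2 of each site, so after positions 9, 37, 115, 165.
Circular molecule, 4 cuts → 4 fragments:
  10–37 → 28 bp
  38–115 → 78 bp
  116–165 → 50 bp
  166–179 then 1–9 → 14 + 9 = 23 bp
Sorted largest to smallest: 78, 50, 28, 23 bp.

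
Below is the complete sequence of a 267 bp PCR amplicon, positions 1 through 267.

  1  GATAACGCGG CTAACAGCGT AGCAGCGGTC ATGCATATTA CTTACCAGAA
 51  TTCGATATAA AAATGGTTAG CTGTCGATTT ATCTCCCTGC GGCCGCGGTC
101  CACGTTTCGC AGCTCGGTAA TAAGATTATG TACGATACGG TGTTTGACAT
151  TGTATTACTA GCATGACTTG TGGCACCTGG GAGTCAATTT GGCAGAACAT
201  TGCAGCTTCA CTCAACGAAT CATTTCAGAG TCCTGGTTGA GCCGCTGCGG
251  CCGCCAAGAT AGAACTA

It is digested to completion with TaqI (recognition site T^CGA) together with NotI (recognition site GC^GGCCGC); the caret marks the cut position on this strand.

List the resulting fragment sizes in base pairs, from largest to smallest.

158, 52, 22, 19, 16 bp

TaqI sites (TCGA) start at positions 52, 74.
TaqI cuts after the first base of each site, so after positions 52, 74.
NotI sites (GCGGCCGC) start at positions 89, 247.
NotI cuts after base 2 of each site, so after positions 90, 248.
Combined cut positions: 52, 74, 90, 248.
Linear molecule, 4 cuts → 5 fragments:
  1–52 → 52 bp
  53–74 → 22 bp
  75–90 → 16 bp
  91–248 → 158 bp
  249–267 → 19 bp
Sorted largest to smallest: 158, 52, 22, 19, 16 bp.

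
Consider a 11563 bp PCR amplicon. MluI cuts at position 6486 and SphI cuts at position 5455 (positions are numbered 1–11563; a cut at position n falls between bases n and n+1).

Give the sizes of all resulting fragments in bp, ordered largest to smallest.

Combined cut positions (sorted): 5455, 6486.
Linear molecule, 2 cuts → 3 fragments:
  5455 − 0 = 5455 bp
  6486 − 5455 = 1031 bp
  11563 − 6486 = 5077 bp
Sorted largest to smallest: 5455, 5077, 1031 bp.

5455, 5077, 1031 bp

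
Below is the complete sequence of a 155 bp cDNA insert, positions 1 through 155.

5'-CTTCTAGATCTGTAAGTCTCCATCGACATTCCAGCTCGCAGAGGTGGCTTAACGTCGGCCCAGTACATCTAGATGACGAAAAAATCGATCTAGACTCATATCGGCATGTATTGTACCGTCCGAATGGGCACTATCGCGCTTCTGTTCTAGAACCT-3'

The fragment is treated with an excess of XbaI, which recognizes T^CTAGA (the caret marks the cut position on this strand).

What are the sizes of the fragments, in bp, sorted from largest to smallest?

XbaI sites (TCTAGA) start at positions 3, 68, 89, 146.
XbaI cuts after the first base of each site, so after positions 3, 68, 89, 146.
Linear molecule, 4 cuts → 5 fragments:
  1–3 → 3 bp
  4–68 → 65 bp
  69–89 → 21 bp
  90–146 → 57 bp
  147–155 → 9 bp
Sorted largest to smallest: 65, 57, 21, 9, 3 bp.

65, 57, 21, 9, 3 bp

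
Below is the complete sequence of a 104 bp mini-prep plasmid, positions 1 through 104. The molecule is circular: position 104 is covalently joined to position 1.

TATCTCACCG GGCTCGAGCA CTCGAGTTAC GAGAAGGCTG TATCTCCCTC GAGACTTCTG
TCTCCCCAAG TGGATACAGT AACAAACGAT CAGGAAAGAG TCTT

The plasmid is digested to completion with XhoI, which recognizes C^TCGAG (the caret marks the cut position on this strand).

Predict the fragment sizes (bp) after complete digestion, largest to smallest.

XhoI sites (CTCGAG) start at positions 13, 21, 48.
XhoI cuts after the first base of each site, so after positions 13, 21, 48.
Circular molecule, 3 cuts → 3 fragments:
  14–21 → 8 bp
  22–48 → 27 bp
  49–104 then 1–13 → 56 + 13 = 69 bp
Sorted largest to smallest: 69, 27, 8 bp.

69, 27, 8 bp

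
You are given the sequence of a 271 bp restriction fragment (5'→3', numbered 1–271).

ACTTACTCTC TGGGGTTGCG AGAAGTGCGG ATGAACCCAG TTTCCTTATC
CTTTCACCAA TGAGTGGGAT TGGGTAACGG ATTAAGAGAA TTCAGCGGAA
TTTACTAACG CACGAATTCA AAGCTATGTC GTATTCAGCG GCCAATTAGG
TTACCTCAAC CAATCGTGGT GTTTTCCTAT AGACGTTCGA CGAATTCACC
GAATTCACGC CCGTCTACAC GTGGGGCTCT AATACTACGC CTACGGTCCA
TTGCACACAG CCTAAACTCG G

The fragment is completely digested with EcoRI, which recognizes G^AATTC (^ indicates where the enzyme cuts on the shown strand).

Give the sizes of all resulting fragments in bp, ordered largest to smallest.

88, 78, 70, 26, 9 bp

EcoRI sites (GAATTC) start at positions 88, 114, 192, 201.
EcoRI cuts after the first base of each site, so after positions 88, 114, 192, 201.
Linear molecule, 4 cuts → 5 fragments:
  1–88 → 88 bp
  89–114 → 26 bp
  115–192 → 78 bp
  193–201 → 9 bp
  202–271 → 70 bp
Sorted largest to smallest: 88, 78, 70, 26, 9 bp.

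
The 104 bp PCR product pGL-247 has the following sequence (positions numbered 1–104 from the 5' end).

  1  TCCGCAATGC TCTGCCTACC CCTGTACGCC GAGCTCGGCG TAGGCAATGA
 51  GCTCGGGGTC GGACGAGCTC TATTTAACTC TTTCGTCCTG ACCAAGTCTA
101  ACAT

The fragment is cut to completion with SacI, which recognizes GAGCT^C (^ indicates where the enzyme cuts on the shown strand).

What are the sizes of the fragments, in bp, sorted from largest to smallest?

35, 35, 18, 16 bp

SacI sites (GAGCTC) start at positions 31, 49, 65.
SacI cuts after base 5 of each site (before the last base), so after positions 35, 53, 69.
Linear molecule, 3 cuts → 4 fragments:
  1–35 → 35 bp
  36–53 → 18 bp
  54–69 → 16 bp
  70–104 → 35 bp
Sorted largest to smallest: 35, 35, 18, 16 bp.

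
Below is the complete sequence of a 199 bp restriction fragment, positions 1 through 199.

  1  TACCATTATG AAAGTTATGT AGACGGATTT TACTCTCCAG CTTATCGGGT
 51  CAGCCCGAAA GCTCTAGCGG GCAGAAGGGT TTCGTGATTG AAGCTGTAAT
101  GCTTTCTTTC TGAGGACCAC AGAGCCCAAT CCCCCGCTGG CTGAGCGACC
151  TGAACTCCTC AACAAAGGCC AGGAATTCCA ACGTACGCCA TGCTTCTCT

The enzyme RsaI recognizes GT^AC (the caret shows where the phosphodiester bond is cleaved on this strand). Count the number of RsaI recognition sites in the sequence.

1

GTAC occurs starting at position 183.
RsaI cuts at 1 site.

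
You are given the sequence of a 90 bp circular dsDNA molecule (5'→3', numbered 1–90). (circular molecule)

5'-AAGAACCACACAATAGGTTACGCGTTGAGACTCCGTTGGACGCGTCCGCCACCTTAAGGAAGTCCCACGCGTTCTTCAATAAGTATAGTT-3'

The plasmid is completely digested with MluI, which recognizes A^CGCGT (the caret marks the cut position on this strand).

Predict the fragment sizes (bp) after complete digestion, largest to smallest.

43, 27, 20 bp

MluI sites (ACGCGT) start at positions 20, 40, 67.
MluI cuts after the first base of each site, so after positions 20, 40, 67.
Circular molecule, 3 cuts → 3 fragments:
  21–40 → 20 bp
  41–67 → 27 bp
  68–90 then 1–20 → 23 + 20 = 43 bp
Sorted largest to smallest: 43, 27, 20 bp.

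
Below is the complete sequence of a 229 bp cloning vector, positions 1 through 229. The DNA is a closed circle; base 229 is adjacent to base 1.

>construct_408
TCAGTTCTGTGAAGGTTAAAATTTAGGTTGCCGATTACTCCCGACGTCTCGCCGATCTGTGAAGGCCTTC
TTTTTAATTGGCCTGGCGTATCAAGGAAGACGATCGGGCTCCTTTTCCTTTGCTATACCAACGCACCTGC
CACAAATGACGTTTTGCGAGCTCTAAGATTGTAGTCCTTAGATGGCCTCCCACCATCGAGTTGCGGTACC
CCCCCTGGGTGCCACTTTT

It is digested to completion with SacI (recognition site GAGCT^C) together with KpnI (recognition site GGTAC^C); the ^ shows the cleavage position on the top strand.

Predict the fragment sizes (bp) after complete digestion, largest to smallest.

The SacI site (GAGCTC) starts at position 158.
SacI cuts after base 5 of each site (before the last base), so after position 162.
The KpnI site (GGTACC) starts at position 205.
KpnI cuts after base 5 of each site (before the last base), so after position 209.
Combined cut positions: 162, 209.
Circular molecule, 2 cuts → 2 fragments:
  163–209 → 47 bp
  210–229 then 1–162 → 20 + 162 = 182 bp
Sorted largest to smallest: 182, 47 bp.

182, 47 bp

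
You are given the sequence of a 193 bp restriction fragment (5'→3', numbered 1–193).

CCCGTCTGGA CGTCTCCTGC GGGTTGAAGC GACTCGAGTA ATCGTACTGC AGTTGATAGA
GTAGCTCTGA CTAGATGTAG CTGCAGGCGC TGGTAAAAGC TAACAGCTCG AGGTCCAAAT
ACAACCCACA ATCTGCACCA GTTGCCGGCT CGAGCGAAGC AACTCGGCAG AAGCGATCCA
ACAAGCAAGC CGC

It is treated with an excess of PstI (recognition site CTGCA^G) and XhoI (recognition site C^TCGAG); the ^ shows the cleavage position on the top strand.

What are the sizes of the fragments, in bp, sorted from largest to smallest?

44, 42, 34, 33, 22, 18 bp

PstI sites (CTGCAG) start at positions 47, 81.
PstI cuts after base 5 of each site (before the last base), so after positions 51, 85.
XhoI sites (CTCGAG) start at positions 33, 107, 149.
XhoI cuts after the first base of each site, so after positions 33, 107, 149.
Combined cut positions: 33, 51, 85, 107, 149.
Linear molecule, 5 cuts → 6 fragments:
  1–33 → 33 bp
  34–51 → 18 bp
  52–85 → 34 bp
  86–107 → 22 bp
  108–149 → 42 bp
  150–193 → 44 bp
Sorted largest to smallest: 44, 42, 34, 33, 22, 18 bp.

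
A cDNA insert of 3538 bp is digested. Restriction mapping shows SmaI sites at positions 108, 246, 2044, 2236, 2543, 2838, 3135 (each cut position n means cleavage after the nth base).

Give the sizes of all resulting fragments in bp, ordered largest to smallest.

1798, 403, 307, 297, 295, 192, 138, 108 bp

Linear molecule, 7 cuts → 8 fragments:
  108 − 0 = 108 bp
  246 − 108 = 138 bp
  2044 − 246 = 1798 bp
  2236 − 2044 = 192 bp
  2543 − 2236 = 307 bp
  2838 − 2543 = 295 bp
  3135 − 2838 = 297 bp
  3538 − 3135 = 403 bp
Sorted largest to smallest: 1798, 403, 307, 297, 295, 192, 138, 108 bp.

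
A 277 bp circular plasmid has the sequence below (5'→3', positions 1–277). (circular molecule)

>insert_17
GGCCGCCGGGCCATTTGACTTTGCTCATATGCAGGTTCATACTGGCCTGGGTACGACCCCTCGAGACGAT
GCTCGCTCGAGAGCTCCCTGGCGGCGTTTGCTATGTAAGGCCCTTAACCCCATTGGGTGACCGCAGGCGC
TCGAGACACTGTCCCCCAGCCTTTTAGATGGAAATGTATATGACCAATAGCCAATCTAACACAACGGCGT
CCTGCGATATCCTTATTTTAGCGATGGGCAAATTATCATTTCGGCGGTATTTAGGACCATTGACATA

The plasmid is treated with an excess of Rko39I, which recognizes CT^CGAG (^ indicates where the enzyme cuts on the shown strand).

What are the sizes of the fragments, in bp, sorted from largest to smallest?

Rko39I sites (CTCGAG) start at positions 60, 76, 140.
Rko39I cuts after base 2 of each site, so after positions 61, 77, 141.
Circular molecule, 3 cuts → 3 fragments:
  62–77 → 16 bp
  78–141 → 64 bp
  142–277 then 1–61 → 136 + 61 = 197 bp
Sorted largest to smallest: 197, 64, 16 bp.

197, 64, 16 bp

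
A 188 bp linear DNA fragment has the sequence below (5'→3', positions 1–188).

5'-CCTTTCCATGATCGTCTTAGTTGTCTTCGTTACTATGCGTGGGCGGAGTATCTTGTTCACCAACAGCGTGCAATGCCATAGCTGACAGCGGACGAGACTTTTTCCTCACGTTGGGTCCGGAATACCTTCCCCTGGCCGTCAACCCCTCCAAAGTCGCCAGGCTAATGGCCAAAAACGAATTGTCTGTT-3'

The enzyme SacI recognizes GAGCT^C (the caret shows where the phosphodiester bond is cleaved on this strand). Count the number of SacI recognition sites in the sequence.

No occurrence of GAGCTC is present in the sequence.
SacI does not cut: 0 sites.

0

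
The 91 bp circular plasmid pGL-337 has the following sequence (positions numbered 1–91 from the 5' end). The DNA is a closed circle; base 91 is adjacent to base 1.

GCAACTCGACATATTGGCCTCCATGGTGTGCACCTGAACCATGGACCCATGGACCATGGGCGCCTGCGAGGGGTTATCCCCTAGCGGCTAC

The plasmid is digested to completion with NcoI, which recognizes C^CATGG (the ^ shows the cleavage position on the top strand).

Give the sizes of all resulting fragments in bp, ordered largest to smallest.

NcoI sites (CCATGG) start at positions 21, 39, 47, 54.
NcoI cuts after the first base of each site, so after positions 21, 39, 47, 54.
Circular molecule, 4 cuts → 4 fragments:
  22–39 → 18 bp
  40–47 → 8 bp
  48–54 → 7 bp
  55–91 then 1–21 → 37 + 21 = 58 bp
Sorted largest to smallest: 58, 18, 8, 7 bp.

58, 18, 8, 7 bp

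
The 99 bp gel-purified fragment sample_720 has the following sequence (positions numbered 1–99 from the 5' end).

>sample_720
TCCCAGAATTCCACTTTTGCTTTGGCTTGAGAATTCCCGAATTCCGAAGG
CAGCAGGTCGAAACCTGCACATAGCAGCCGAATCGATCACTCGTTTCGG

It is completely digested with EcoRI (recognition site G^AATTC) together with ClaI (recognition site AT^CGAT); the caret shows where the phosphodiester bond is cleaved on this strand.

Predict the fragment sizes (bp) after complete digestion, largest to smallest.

44, 25, 16, 8, 6 bp

EcoRI sites (GAATTC) start at positions 6, 31, 39.
EcoRI cuts after the first base of each site, so after positions 6, 31, 39.
The ClaI site (ATCGAT) starts at position 82.
ClaI cuts after base 2 of each site, so after position 83.
Combined cut positions: 6, 31, 39, 83.
Linear molecule, 4 cuts → 5 fragments:
  1–6 → 6 bp
  7–31 → 25 bp
  32–39 → 8 bp
  40–83 → 44 bp
  84–99 → 16 bp
Sorted largest to smallest: 44, 25, 16, 8, 6 bp.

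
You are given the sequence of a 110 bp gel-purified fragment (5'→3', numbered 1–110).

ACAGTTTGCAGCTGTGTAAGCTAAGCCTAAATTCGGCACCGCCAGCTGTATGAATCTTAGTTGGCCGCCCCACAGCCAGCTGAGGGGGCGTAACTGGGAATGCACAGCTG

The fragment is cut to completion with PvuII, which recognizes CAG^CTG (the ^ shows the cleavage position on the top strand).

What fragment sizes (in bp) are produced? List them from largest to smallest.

34, 34, 28, 11, 3 bp

PvuII sites (CAGCTG) start at positions 9, 43, 77, 105.
PvuII cuts after base 3 of each site, so after positions 11, 45, 79, 107.
Linear molecule, 4 cuts → 5 fragments:
  1–11 → 11 bp
  12–45 → 34 bp
  46–79 → 34 bp
  80–107 → 28 bp
  108–110 → 3 bp
Sorted largest to smallest: 34, 34, 28, 11, 3 bp.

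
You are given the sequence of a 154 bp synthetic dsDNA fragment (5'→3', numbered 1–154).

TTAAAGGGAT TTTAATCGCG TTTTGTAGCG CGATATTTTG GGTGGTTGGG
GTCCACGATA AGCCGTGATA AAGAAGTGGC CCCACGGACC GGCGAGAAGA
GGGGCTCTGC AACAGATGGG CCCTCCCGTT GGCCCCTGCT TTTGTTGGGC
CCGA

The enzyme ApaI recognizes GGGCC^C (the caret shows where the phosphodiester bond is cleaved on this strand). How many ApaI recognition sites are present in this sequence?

GGGCCC occurs starting at positions 118, 147.
ApaI cuts at 2 sites.

2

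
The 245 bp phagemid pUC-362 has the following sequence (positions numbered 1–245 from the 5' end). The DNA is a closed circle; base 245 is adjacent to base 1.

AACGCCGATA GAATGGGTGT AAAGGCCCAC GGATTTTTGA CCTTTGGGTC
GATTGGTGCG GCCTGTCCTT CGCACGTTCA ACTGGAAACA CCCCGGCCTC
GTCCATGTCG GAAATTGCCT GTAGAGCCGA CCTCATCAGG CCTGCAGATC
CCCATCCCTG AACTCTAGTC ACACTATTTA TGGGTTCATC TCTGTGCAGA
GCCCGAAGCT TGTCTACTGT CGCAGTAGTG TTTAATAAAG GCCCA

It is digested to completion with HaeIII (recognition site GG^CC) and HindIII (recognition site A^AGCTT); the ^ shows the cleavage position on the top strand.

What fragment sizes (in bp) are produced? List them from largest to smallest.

66, 44, 36, 35, 35, 29 bp

HaeIII sites (GGCC) start at positions 24, 60, 95, 139, 240.
HaeIII cuts after base 2 of each site, so after positions 25, 61, 96, 140, 241.
The HindIII site (AAGCTT) starts at position 206.
HindIII cuts after the first base of each site, so after position 206.
Combined cut positions: 25, 61, 96, 140, 206, 241.
Circular molecule, 6 cuts → 6 fragments:
  26–61 → 36 bp
  62–96 → 35 bp
  97–140 → 44 bp
  141–206 → 66 bp
  207–241 → 35 bp
  242–245 then 1–25 → 4 + 25 = 29 bp
Sorted largest to smallest: 66, 44, 36, 35, 35, 29 bp.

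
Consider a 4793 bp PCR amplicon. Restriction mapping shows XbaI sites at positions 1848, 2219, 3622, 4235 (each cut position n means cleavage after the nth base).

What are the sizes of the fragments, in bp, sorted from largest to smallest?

1848, 1403, 613, 558, 371 bp

Linear molecule, 4 cuts → 5 fragments:
  1848 − 0 = 1848 bp
  2219 − 1848 = 371 bp
  3622 − 2219 = 1403 bp
  4235 − 3622 = 613 bp
  4793 − 4235 = 558 bp
Sorted largest to smallest: 1848, 1403, 613, 558, 371 bp.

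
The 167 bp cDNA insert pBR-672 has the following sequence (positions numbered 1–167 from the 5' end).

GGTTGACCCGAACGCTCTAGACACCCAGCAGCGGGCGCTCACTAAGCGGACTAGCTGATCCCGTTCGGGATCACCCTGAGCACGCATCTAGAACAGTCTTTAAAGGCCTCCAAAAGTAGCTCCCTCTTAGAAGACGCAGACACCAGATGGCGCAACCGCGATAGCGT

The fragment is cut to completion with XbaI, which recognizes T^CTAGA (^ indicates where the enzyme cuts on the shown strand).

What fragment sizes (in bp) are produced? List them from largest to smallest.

XbaI sites (TCTAGA) start at positions 16, 87.
XbaI cuts after the first base of each site, so after positions 16, 87.
Linear molecule, 2 cuts → 3 fragments:
  1–16 → 16 bp
  17–87 → 71 bp
  88–167 → 80 bp
Sorted largest to smallest: 80, 71, 16 bp.

80, 71, 16 bp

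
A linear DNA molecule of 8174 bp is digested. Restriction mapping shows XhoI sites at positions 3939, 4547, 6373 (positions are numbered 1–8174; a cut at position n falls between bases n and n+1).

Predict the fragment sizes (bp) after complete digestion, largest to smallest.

3939, 1826, 1801, 608 bp

Linear molecule, 3 cuts → 4 fragments:
  3939 − 0 = 3939 bp
  4547 − 3939 = 608 bp
  6373 − 4547 = 1826 bp
  8174 − 6373 = 1801 bp
Sorted largest to smallest: 3939, 1826, 1801, 608 bp.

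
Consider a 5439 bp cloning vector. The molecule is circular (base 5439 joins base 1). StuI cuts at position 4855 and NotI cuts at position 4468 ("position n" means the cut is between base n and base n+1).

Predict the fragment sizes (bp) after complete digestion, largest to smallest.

5052, 387 bp

Combined cut positions (sorted): 4468, 4855.
Circular molecule, 2 cuts → 2 fragments:
  4855 − 4468 = 387 bp
  wrap: 5439 − 4855 + 4468 = 5052 bp
Sorted largest to smallest: 5052, 387 bp.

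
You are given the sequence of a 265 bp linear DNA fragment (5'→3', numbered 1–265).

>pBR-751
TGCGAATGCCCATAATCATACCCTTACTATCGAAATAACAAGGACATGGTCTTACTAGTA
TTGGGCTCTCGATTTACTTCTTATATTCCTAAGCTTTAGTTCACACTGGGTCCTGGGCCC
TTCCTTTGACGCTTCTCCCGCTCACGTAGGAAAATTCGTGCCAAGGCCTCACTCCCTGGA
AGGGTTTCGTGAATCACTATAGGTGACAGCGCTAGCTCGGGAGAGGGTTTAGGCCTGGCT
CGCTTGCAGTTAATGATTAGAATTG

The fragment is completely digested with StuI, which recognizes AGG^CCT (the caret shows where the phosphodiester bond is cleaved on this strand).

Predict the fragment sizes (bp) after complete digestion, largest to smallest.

StuI sites (AGGCCT) start at positions 164, 231.
StuI cuts after base 3 of each site, so after positions 166, 233.
Linear molecule, 2 cuts → 3 fragments:
  1–166 → 166 bp
  167–233 → 67 bp
  234–265 → 32 bp
Sorted largest to smallest: 166, 67, 32 bp.

166, 67, 32 bp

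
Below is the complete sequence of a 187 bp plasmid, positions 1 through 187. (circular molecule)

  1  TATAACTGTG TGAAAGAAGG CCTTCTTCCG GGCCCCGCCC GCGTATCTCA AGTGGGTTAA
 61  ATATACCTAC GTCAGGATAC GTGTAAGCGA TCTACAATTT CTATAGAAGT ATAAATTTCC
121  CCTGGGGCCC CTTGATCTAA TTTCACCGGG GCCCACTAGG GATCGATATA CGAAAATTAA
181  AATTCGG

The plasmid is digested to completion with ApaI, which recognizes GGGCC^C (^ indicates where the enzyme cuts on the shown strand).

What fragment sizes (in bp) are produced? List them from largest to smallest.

ApaI sites (GGGCCC) start at positions 30, 125, 149.
ApaI cuts after base 5 of each site (before the last base), so after positions 34, 129, 153.
Circular molecule, 3 cuts → 3 fragments:
  35–129 → 95 bp
  130–153 → 24 bp
  154–187 then 1–34 → 34 + 34 = 68 bp
Sorted largest to smallest: 95, 68, 24 bp.

95, 68, 24 bp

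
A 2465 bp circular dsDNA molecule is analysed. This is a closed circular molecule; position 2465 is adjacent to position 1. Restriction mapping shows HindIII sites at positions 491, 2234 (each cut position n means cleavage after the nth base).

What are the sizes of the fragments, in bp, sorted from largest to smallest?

Circular molecule, 2 cuts → 2 fragments:
  2234 − 491 = 1743 bp
  wrap: 2465 − 2234 + 491 = 722 bp
Sorted largest to smallest: 1743, 722 bp.

1743, 722 bp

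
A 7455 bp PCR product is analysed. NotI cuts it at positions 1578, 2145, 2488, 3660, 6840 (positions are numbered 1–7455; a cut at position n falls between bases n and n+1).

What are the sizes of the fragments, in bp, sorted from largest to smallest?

3180, 1578, 1172, 615, 567, 343 bp

Linear molecule, 5 cuts → 6 fragments:
  1578 − 0 = 1578 bp
  2145 − 1578 = 567 bp
  2488 − 2145 = 343 bp
  3660 − 2488 = 1172 bp
  6840 − 3660 = 3180 bp
  7455 − 6840 = 615 bp
Sorted largest to smallest: 3180, 1578, 1172, 615, 567, 343 bp.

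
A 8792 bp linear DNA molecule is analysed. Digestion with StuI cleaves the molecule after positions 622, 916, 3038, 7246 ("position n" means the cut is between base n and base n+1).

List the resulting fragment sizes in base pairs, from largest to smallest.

4208, 2122, 1546, 622, 294 bp

Linear molecule, 4 cuts → 5 fragments:
  622 − 0 = 622 bp
  916 − 622 = 294 bp
  3038 − 916 = 2122 bp
  7246 − 3038 = 4208 bp
  8792 − 7246 = 1546 bp
Sorted largest to smallest: 4208, 2122, 1546, 622, 294 bp.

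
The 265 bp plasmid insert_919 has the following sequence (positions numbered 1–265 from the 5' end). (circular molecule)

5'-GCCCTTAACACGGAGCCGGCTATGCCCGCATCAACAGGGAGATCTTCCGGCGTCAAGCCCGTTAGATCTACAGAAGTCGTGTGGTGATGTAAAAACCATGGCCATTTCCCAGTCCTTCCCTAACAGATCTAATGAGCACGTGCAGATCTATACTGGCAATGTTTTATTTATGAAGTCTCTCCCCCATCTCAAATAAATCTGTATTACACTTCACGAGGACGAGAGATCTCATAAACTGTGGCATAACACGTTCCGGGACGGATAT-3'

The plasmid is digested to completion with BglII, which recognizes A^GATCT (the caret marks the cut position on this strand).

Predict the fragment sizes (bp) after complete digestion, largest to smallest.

81, 80, 61, 24, 19 bp

BglII sites (AGATCT) start at positions 40, 64, 125, 144, 224.
BglII cuts after the first base of each site, so after positions 40, 64, 125, 144, 224.
Circular molecule, 5 cuts → 5 fragments:
  41–64 → 24 bp
  65–125 → 61 bp
  126–144 → 19 bp
  145–224 → 80 bp
  225–265 then 1–40 → 41 + 40 = 81 bp
Sorted largest to smallest: 81, 80, 61, 24, 19 bp.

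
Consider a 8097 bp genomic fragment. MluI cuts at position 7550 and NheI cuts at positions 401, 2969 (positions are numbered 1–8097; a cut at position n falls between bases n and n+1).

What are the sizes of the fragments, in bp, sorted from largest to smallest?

Combined cut positions (sorted): 401, 2969, 7550.
Linear molecule, 3 cuts → 4 fragments:
  401 − 0 = 401 bp
  2969 − 401 = 2568 bp
  7550 − 2969 = 4581 bp
  8097 − 7550 = 547 bp
Sorted largest to smallest: 4581, 2568, 547, 401 bp.

4581, 2568, 547, 401 bp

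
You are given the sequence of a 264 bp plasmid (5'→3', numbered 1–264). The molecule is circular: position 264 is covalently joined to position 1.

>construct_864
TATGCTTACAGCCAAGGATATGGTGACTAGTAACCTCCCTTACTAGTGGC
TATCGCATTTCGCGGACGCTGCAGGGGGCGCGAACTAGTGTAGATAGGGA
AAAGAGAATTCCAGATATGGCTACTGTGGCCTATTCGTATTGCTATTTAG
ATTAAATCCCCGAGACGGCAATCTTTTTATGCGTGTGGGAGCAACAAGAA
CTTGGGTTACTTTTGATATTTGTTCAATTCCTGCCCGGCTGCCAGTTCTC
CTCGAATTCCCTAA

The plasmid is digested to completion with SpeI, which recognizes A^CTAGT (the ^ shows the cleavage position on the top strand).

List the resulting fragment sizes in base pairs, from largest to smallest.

SpeI sites (ACTAGT) start at positions 26, 42, 84.
SpeI cuts after the first base of each site, so after positions 26, 42, 84.
Circular molecule, 3 cuts → 3 fragments:
  27–42 → 16 bp
  43–84 → 42 bp
  85–264 then 1–26 → 180 + 26 = 206 bp
Sorted largest to smallest: 206, 42, 16 bp.

206, 42, 16 bp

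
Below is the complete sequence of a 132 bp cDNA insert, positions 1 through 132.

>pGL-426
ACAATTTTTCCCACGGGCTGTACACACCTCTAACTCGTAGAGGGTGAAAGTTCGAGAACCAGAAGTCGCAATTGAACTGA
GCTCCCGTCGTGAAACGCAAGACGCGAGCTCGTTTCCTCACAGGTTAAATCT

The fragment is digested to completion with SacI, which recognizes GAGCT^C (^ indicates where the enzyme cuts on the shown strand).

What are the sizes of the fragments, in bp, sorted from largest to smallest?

83, 27, 22 bp

SacI sites (GAGCTC) start at positions 79, 106.
SacI cuts after base 5 of each site (before the last base), so after positions 83, 110.
Linear molecule, 2 cuts → 3 fragments:
  1–83 → 83 bp
  84–110 → 27 bp
  111–132 → 22 bp
Sorted largest to smallest: 83, 27, 22 bp.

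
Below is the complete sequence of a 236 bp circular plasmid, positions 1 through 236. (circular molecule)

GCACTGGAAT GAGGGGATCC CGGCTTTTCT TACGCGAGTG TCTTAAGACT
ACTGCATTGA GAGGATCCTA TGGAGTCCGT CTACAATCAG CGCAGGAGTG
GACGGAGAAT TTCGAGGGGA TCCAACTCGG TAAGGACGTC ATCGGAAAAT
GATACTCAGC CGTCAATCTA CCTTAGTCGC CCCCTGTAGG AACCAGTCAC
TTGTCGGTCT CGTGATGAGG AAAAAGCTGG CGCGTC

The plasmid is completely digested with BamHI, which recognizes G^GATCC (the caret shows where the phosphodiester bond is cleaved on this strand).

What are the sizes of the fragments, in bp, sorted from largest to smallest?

BamHI sites (GGATCC) start at positions 15, 63, 118.
BamHI cuts after the first base of each site, so after positions 15, 63, 118.
Circular molecule, 3 cuts → 3 fragments:
  16–63 → 48 bp
  64–118 → 55 bp
  119–236 then 1–15 → 118 + 15 = 133 bp
Sorted largest to smallest: 133, 55, 48 bp.

133, 55, 48 bp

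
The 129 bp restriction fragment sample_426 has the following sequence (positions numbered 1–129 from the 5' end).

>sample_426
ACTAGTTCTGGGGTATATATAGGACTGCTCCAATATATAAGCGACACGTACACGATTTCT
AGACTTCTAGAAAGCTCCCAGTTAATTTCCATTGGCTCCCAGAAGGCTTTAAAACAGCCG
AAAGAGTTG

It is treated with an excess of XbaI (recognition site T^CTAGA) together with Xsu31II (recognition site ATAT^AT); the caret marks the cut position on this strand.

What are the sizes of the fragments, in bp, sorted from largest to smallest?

XbaI sites (TCTAGA) start at positions 58, 66.
XbaI cuts after the first base of each site, so after positions 58, 66.
Xsu31II sites (ATATAT) start at positions 15, 33.
Xsu31II cuts after base 4 of each site, so after positions 18, 36.
Combined cut positions: 18, 36, 58, 66.
Linear molecule, 4 cuts → 5 fragments:
  1–18 → 18 bp
  19–36 → 18 bp
  37–58 → 22 bp
  59–66 → 8 bp
  67–129 → 63 bp
Sorted largest to smallest: 63, 22, 18, 18, 8 bp.

63, 22, 18, 18, 8 bp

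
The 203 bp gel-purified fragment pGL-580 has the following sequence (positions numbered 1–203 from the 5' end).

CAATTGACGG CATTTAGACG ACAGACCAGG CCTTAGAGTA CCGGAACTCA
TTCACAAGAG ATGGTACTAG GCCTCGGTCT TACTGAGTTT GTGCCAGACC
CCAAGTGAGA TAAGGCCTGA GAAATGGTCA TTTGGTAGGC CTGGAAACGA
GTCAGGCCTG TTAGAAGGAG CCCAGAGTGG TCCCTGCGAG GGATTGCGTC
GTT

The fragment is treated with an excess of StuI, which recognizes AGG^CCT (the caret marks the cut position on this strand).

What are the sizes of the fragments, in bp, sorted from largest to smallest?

StuI sites (AGGCCT) start at positions 28, 69, 113, 137, 154.
StuI cuts after base 3 of each site, so after positions 30, 71, 115, 139, 156.
Linear molecule, 5 cuts → 6 fragments:
  1–30 → 30 bp
  31–71 → 41 bp
  72–115 → 44 bp
  116–139 → 24 bp
  140–156 → 17 bp
  157–203 → 47 bp
Sorted largest to smallest: 47, 44, 41, 30, 24, 17 bp.

47, 44, 41, 30, 24, 17 bp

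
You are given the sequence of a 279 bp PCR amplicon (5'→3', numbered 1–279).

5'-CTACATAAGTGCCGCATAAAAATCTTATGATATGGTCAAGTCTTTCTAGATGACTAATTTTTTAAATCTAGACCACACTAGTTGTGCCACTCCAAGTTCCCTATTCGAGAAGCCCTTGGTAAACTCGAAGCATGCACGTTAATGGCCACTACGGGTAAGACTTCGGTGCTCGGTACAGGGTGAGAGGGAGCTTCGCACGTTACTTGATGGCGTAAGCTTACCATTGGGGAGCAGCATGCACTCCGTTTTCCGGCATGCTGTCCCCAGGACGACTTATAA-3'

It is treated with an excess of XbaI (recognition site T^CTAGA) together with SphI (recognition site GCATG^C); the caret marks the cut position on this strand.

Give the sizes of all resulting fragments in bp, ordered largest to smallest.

104, 67, 45, 22, 22, 19 bp

XbaI sites (TCTAGA) start at positions 45, 67.
XbaI cuts after the first base of each site, so after positions 45, 67.
SphI sites (GCATGC) start at positions 130, 234, 253.
SphI cuts after base 5 of each site (before the last base), so after positions 134, 238, 257.
Combined cut positions: 45, 67, 134, 238, 257.
Linear molecule, 5 cuts → 6 fragments:
  1–45 → 45 bp
  46–67 → 22 bp
  68–134 → 67 bp
  135–238 → 104 bp
  239–257 → 19 bp
  258–279 → 22 bp
Sorted largest to smallest: 104, 67, 45, 22, 22, 19 bp.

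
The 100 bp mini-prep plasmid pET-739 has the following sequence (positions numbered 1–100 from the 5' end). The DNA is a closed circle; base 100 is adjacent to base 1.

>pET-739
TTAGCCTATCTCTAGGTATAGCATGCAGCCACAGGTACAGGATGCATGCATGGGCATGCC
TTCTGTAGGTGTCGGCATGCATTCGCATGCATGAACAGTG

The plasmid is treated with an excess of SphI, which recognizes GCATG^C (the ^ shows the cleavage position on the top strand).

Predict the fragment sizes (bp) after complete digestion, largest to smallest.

SphI sites (GCATGC) start at positions 21, 44, 54, 75, 85.
SphI cuts after base 5 of each site (before the last base), so after positions 25, 48, 58, 79, 89.
Circular molecule, 5 cuts → 5 fragments:
  26–48 → 23 bp
  49–58 → 10 bp
  59–79 → 21 bp
  80–89 → 10 bp
  90–100 then 1–25 → 11 + 25 = 36 bp
Sorted largest to smallest: 36, 23, 21, 10, 10 bp.

36, 23, 21, 10, 10 bp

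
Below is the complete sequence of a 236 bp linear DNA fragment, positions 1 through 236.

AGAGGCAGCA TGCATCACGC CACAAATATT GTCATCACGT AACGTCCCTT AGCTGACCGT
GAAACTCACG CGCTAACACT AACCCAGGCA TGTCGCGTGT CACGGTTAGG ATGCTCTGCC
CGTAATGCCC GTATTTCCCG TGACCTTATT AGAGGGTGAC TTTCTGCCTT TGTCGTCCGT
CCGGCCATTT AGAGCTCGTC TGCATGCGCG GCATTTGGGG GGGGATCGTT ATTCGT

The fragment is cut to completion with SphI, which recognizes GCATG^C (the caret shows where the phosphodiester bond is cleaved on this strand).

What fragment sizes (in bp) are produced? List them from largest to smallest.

SphI sites (GCATGC) start at positions 8, 202.
SphI cuts after base 5 of each site (before the last base), so after positions 12, 206.
Linear molecule, 2 cuts → 3 fragments:
  1–12 → 12 bp
  13–206 → 194 bp
  207–236 → 30 bp
Sorted largest to smallest: 194, 30, 12 bp.

194, 30, 12 bp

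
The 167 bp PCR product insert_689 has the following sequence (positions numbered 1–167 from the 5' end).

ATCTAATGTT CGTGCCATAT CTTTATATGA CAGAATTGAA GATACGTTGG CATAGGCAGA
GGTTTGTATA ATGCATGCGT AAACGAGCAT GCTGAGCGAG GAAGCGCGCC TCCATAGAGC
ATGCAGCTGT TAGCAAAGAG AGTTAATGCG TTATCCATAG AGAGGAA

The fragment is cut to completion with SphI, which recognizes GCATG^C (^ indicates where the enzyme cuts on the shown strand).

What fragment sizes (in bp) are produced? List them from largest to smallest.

77, 44, 32, 14 bp

SphI sites (GCATGC) start at positions 73, 87, 119.
SphI cuts after base 5 of each site (before the last base), so after positions 77, 91, 123.
Linear molecule, 3 cuts → 4 fragments:
  1–77 → 77 bp
  78–91 → 14 bp
  92–123 → 32 bp
  124–167 → 44 bp
Sorted largest to smallest: 77, 44, 32, 14 bp.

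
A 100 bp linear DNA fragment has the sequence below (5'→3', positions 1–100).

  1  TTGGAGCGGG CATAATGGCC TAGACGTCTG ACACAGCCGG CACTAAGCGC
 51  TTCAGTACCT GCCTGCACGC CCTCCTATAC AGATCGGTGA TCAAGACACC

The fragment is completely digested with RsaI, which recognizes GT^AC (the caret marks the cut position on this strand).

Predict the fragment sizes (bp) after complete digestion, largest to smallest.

The RsaI site (GTAC) starts at position 55.
RsaI cuts after base 2 of each site, so after position 56.
Linear molecule, 1 cut → 2 fragments:
  1–56 → 56 bp
  57–100 → 44 bp
Sorted largest to smallest: 56, 44 bp.

56, 44 bp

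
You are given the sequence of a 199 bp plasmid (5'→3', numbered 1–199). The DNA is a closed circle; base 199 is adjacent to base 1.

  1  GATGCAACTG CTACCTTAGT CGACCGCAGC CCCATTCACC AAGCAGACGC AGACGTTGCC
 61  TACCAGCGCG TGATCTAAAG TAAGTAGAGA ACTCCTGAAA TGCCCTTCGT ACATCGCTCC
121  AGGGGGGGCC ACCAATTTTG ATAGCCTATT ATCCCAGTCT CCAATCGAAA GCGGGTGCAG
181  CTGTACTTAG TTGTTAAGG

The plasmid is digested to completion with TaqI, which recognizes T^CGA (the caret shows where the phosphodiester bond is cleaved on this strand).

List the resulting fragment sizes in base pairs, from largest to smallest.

TaqI sites (TCGA) start at positions 20, 165.
TaqI cuts after the first base of each site, so after positions 20, 165.
Circular molecule, 2 cuts → 2 fragments:
  21–165 → 145 bp
  166–199 then 1–20 → 34 + 20 = 54 bp
Sorted largest to smallest: 145, 54 bp.

145, 54 bp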